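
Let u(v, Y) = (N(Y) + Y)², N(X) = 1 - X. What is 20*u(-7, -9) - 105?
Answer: -85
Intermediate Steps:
u(v, Y) = 1 (u(v, Y) = ((1 - Y) + Y)² = 1² = 1)
20*u(-7, -9) - 105 = 20*1 - 105 = 20 - 105 = -85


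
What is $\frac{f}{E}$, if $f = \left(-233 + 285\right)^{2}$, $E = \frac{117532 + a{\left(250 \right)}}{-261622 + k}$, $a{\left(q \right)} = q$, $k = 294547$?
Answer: $\frac{44514600}{58891} \approx 755.88$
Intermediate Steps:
$E = \frac{117782}{32925}$ ($E = \frac{117532 + 250}{-261622 + 294547} = \frac{117782}{32925} \approx 3.5773$)
$f = 2704$ ($f = 52^{2} = 2704$)
$\frac{f}{E} = \frac{2704}{\frac{117782}{32925}} = 2704 \cdot \frac{32925}{117782} = \frac{44514600}{58891}$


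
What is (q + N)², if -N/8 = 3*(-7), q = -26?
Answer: 20164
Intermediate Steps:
N = 168 (N = -24*(-7) = -8*(-21) = 168)
(q + N)² = (-26 + 168)² = 142² = 20164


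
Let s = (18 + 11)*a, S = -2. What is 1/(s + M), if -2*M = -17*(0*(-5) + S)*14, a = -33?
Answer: -1/1195 ≈ -0.00083682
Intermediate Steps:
M = -238 (M = -(-17*(0*(-5) - 2))*14/2 = -(-17*(0 - 2))*14/2 = -(-17*(-2))*14/2 = -17*14 = -½*476 = -238)
s = -957 (s = (18 + 11)*(-33) = 29*(-33) = -957)
1/(s + M) = 1/(-957 - 238) = 1/(-1195) = -1/1195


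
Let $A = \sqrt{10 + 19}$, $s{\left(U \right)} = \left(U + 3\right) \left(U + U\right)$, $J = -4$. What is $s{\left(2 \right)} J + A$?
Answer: $-80 + \sqrt{29} \approx -74.615$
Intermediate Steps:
$s{\left(U \right)} = 2 U \left(3 + U\right)$ ($s{\left(U \right)} = \left(3 + U\right) 2 U = 2 U \left(3 + U\right)$)
$A = \sqrt{29} \approx 5.3852$
$s{\left(2 \right)} J + A = 2 \cdot 2 \left(3 + 2\right) \left(-4\right) + \sqrt{29} = 2 \cdot 2 \cdot 5 \left(-4\right) + \sqrt{29} = 20 \left(-4\right) + \sqrt{29} = -80 + \sqrt{29}$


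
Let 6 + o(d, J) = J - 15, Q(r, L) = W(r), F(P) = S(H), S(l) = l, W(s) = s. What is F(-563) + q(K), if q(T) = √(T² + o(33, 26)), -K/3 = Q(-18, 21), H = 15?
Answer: 15 + √2921 ≈ 69.046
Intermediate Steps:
F(P) = 15
Q(r, L) = r
o(d, J) = -21 + J (o(d, J) = -6 + (J - 15) = -6 + (-15 + J) = -21 + J)
K = 54 (K = -3*(-18) = 54)
q(T) = √(5 + T²) (q(T) = √(T² + (-21 + 26)) = √(T² + 5) = √(5 + T²))
F(-563) + q(K) = 15 + √(5 + 54²) = 15 + √(5 + 2916) = 15 + √2921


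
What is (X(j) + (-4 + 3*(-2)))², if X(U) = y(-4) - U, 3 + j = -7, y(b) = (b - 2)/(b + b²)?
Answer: ¼ ≈ 0.25000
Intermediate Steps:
y(b) = (-2 + b)/(b + b²)
j = -10 (j = -3 - 7 = -10)
X(U) = -½ - U (X(U) = (-2 - 4)/((-4)*(1 - 4)) - U = -¼*(-6)/(-3) - U = -¼*(-⅓)*(-6) - U = -½ - U)
(X(j) + (-4 + 3*(-2)))² = ((-½ - 1*(-10)) + (-4 + 3*(-2)))² = ((-½ + 10) + (-4 - 6))² = (19/2 - 10)² = (-½)² = ¼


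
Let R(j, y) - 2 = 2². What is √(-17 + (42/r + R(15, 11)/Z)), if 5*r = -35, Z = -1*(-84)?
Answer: I*√4494/14 ≈ 4.7884*I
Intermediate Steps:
Z = 84
r = -7 (r = (⅕)*(-35) = -7)
R(j, y) = 6 (R(j, y) = 2 + 2² = 2 + 4 = 6)
√(-17 + (42/r + R(15, 11)/Z)) = √(-17 + (42/(-7) + 6/84)) = √(-17 + (42*(-⅐) + 6*(1/84))) = √(-17 + (-6 + 1/14)) = √(-17 - 83/14) = √(-321/14) = I*√4494/14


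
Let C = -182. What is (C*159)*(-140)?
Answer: 4051320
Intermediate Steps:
(C*159)*(-140) = -182*159*(-140) = -28938*(-140) = 4051320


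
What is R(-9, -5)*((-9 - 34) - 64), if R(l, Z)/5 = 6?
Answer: -3210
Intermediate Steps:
R(l, Z) = 30 (R(l, Z) = 5*6 = 30)
R(-9, -5)*((-9 - 34) - 64) = 30*((-9 - 34) - 64) = 30*(-43 - 64) = 30*(-107) = -3210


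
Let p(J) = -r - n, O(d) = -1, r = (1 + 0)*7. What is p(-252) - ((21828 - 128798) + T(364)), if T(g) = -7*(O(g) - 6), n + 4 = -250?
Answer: 107168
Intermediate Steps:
r = 7 (r = 1*7 = 7)
n = -254 (n = -4 - 250 = -254)
T(g) = 49 (T(g) = -7*(-1 - 6) = -7*(-7) = 49)
p(J) = 247 (p(J) = -1*7 - 1*(-254) = -7 + 254 = 247)
p(-252) - ((21828 - 128798) + T(364)) = 247 - ((21828 - 128798) + 49) = 247 - (-106970 + 49) = 247 - 1*(-106921) = 247 + 106921 = 107168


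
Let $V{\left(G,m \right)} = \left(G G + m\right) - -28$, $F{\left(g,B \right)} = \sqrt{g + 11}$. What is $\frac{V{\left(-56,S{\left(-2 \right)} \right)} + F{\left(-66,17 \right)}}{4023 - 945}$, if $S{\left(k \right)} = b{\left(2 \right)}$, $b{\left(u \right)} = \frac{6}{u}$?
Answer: $\frac{3167}{3078} + \frac{i \sqrt{55}}{3078} \approx 1.0289 + 0.0024094 i$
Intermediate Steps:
$F{\left(g,B \right)} = \sqrt{11 + g}$
$S{\left(k \right)} = 3$ ($S{\left(k \right)} = \frac{6}{2} = 6 \cdot \frac{1}{2} = 3$)
$V{\left(G,m \right)} = 28 + m + G^{2}$ ($V{\left(G,m \right)} = \left(G^{2} + m\right) + 28 = \left(m + G^{2}\right) + 28 = 28 + m + G^{2}$)
$\frac{V{\left(-56,S{\left(-2 \right)} \right)} + F{\left(-66,17 \right)}}{4023 - 945} = \frac{\left(28 + 3 + \left(-56\right)^{2}\right) + \sqrt{11 - 66}}{4023 - 945} = \frac{\left(28 + 3 + 3136\right) + \sqrt{-55}}{3078} = \left(3167 + i \sqrt{55}\right) \frac{1}{3078} = \frac{3167}{3078} + \frac{i \sqrt{55}}{3078}$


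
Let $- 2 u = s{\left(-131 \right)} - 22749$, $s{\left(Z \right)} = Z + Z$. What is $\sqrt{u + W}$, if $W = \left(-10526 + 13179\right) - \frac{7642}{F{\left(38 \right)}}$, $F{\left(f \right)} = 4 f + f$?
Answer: $\frac{\sqrt{509669870}}{190} \approx 118.82$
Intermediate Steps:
$F{\left(f \right)} = 5 f$
$s{\left(Z \right)} = 2 Z$
$u = \frac{23011}{2}$ ($u = - \frac{2 \left(-131\right) - 22749}{2} = - \frac{-262 - 22749}{2} = \left(- \frac{1}{2}\right) \left(-23011\right) = \frac{23011}{2} \approx 11506.0$)
$W = \frac{248214}{95}$ ($W = \left(-10526 + 13179\right) - \frac{7642}{5 \cdot 38} = 2653 - \frac{7642}{190} = 2653 - \frac{3821}{95} = \frac{248214}{95} \approx 2612.8$)
$\sqrt{u + W} = \sqrt{\frac{23011}{2} + \frac{248214}{95}} = \sqrt{\frac{2682473}{190}} = \frac{\sqrt{509669870}}{190}$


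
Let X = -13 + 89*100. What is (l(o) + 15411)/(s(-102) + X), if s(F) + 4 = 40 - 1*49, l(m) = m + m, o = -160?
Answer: 15091/8874 ≈ 1.7006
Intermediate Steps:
l(m) = 2*m
s(F) = -13 (s(F) = -4 + (40 - 1*49) = -4 + (40 - 49) = -4 - 9 = -13)
X = 8887 (X = -13 + 8900 = 8887)
(l(o) + 15411)/(s(-102) + X) = (2*(-160) + 15411)/(-13 + 8887) = (-320 + 15411)/8874 = 15091*(1/8874) = 15091/8874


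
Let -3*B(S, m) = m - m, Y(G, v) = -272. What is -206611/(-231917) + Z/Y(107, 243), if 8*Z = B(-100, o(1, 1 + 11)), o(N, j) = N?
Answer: 206611/231917 ≈ 0.89088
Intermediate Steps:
B(S, m) = 0 (B(S, m) = -(m - m)/3 = -⅓*0 = 0)
Z = 0 (Z = (⅛)*0 = 0)
-206611/(-231917) + Z/Y(107, 243) = -206611/(-231917) + 0/(-272) = -206611*(-1/231917) + 0*(-1/272) = 206611/231917 + 0 = 206611/231917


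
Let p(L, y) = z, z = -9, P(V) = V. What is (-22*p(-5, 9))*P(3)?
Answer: 594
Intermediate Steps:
p(L, y) = -9
(-22*p(-5, 9))*P(3) = -22*(-9)*3 = 198*3 = 594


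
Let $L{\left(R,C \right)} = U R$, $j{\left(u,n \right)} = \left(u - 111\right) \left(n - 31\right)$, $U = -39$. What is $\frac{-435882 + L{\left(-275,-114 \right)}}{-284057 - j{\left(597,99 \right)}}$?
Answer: $\frac{425157}{317105} \approx 1.3407$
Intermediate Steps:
$j{\left(u,n \right)} = \left(-111 + u\right) \left(-31 + n\right)$
$L{\left(R,C \right)} = - 39 R$
$\frac{-435882 + L{\left(-275,-114 \right)}}{-284057 - j{\left(597,99 \right)}} = \frac{-435882 - -10725}{-284057 - \left(3441 - 10989 - 18507 + 99 \cdot 597\right)} = \frac{-435882 + 10725}{-284057 - \left(3441 - 10989 - 18507 + 59103\right)} = - \frac{425157}{-284057 - 33048} = - \frac{425157}{-317105} = \left(-425157\right) \left(- \frac{1}{317105}\right) = \frac{425157}{317105}$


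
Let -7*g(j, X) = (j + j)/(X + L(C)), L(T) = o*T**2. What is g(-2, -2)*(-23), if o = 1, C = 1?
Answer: 92/7 ≈ 13.143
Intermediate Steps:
L(T) = T**2 (L(T) = 1*T**2 = T**2)
g(j, X) = -2*j/(7*(1 + X)) (g(j, X) = -(j + j)/(7*(X + 1**2)) = -2*j/(7*(X + 1)) = -2*j/(7*(1 + X)))
g(-2, -2)*(-23) = -2*(-2)/(7 + 7*(-2))*(-23) = -2*(-2)/(7 - 14)*(-23) = -2*(-2)/(-7)*(-23) = -2*(-2)*(-1/7)*(-23) = -4/7*(-23) = 92/7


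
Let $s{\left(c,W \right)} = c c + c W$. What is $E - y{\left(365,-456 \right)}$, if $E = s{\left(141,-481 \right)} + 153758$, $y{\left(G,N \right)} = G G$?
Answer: $-27407$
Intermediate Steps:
$s{\left(c,W \right)} = c^{2} + W c$
$y{\left(G,N \right)} = G^{2}$
$E = 105818$ ($E = 141 \left(-481 + 141\right) + 153758 = 141 \left(-340\right) + 153758 = -47940 + 153758 = 105818$)
$E - y{\left(365,-456 \right)} = 105818 - 365^{2} = 105818 - 133225 = -27407$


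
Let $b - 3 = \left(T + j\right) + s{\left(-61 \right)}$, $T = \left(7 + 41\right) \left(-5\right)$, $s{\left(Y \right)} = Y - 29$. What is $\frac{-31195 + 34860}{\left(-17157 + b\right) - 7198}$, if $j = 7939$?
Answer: $- \frac{3665}{16743} \approx -0.2189$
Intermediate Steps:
$s{\left(Y \right)} = -29 + Y$
$T = -240$ ($T = 48 \left(-5\right) = -240$)
$b = 7612$ ($b = 3 + \left(\left(-240 + 7939\right) - 90\right) = 3 + \left(7699 - 90\right) = 3 + 7609 = 7612$)
$\frac{-31195 + 34860}{\left(-17157 + b\right) - 7198} = \frac{-31195 + 34860}{\left(-17157 + 7612\right) - 7198} = \frac{3665}{-9545 - 7198} = \frac{3665}{-16743} = 3665 \left(- \frac{1}{16743}\right) = - \frac{3665}{16743}$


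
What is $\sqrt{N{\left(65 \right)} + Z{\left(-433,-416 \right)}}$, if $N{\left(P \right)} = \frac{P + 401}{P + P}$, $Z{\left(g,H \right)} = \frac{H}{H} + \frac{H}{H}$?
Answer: $\frac{11 \sqrt{195}}{65} \approx 2.3632$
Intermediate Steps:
$Z{\left(g,H \right)} = 2$ ($Z{\left(g,H \right)} = 1 + 1 = 2$)
$N{\left(P \right)} = \frac{401 + P}{2 P}$
$\sqrt{N{\left(65 \right)} + Z{\left(-433,-416 \right)}} = \sqrt{\frac{401 + 65}{2 \cdot 65} + 2} = \sqrt{\frac{1}{2} \cdot \frac{1}{65} \cdot 466 + 2} = \sqrt{\frac{233}{65} + 2} = \sqrt{\frac{363}{65}} = \frac{11 \sqrt{195}}{65}$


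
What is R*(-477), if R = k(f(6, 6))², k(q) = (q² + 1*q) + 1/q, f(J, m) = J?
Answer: -3392477/4 ≈ -8.4812e+5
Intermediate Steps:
k(q) = q + 1/q + q² (k(q) = (q² + q) + 1/q = (q + q²) + 1/q = q + 1/q + q²)
R = 64009/36 (R = (6 + 1/6 + 6²)² = (6 + ⅙ + 36)² = (253/6)² = 64009/36 ≈ 1778.0)
R*(-477) = (64009/36)*(-477) = -3392477/4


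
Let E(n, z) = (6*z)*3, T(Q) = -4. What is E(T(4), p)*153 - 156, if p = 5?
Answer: 13614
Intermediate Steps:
E(n, z) = 18*z
E(T(4), p)*153 - 156 = (18*5)*153 - 156 = 90*153 - 156 = 13770 - 156 = 13614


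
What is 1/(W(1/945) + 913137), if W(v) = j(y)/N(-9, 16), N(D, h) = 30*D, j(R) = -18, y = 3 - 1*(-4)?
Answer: 15/13697056 ≈ 1.0951e-6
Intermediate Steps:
y = 7 (y = 3 + 4 = 7)
W(v) = 1/15 (W(v) = -18/(30*(-9)) = -18/(-270) = -18*(-1/270) = 1/15)
1/(W(1/945) + 913137) = 1/(1/15 + 913137) = 1/(13697056/15) = 15/13697056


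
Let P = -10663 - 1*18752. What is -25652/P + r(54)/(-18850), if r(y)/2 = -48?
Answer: 917668/1046175 ≈ 0.87716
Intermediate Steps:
r(y) = -96 (r(y) = 2*(-48) = -96)
P = -29415 (P = -10663 - 18752 = -29415)
-25652/P + r(54)/(-18850) = -25652/(-29415) - 96/(-18850) = -25652*(-1/29415) - 96*(-1/18850) = 484/555 + 48/9425 = 917668/1046175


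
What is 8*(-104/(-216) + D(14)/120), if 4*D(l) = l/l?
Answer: 2089/540 ≈ 3.8685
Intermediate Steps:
D(l) = ¼ (D(l) = (l/l)/4 = (¼)*1 = ¼)
8*(-104/(-216) + D(14)/120) = 8*(-104/(-216) + (¼)/120) = 8*(-104*(-1/216) + (¼)*(1/120)) = 8*(13/27 + 1/480) = 8*(2089/4320) = 2089/540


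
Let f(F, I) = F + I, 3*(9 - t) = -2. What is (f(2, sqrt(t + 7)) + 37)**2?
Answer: 4613/3 + 130*sqrt(6) ≈ 1856.1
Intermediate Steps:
t = 29/3 (t = 9 - 1/3*(-2) = 9 + 2/3 = 29/3 ≈ 9.6667)
(f(2, sqrt(t + 7)) + 37)**2 = ((2 + sqrt(29/3 + 7)) + 37)**2 = ((2 + sqrt(50/3)) + 37)**2 = ((2 + 5*sqrt(6)/3) + 37)**2 = (39 + 5*sqrt(6)/3)**2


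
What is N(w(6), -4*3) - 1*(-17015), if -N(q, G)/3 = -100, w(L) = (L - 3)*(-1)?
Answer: 17315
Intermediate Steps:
w(L) = 3 - L (w(L) = (-3 + L)*(-1) = 3 - L)
N(q, G) = 300 (N(q, G) = -3*(-100) = 300)
N(w(6), -4*3) - 1*(-17015) = 300 - 1*(-17015) = 300 + 17015 = 17315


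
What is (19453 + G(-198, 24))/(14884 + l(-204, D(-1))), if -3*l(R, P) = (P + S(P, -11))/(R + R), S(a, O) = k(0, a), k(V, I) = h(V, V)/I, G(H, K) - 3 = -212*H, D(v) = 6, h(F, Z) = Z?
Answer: 12532128/3036337 ≈ 4.1274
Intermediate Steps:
G(H, K) = 3 - 212*H
k(V, I) = V/I
S(a, O) = 0 (S(a, O) = 0/a = 0)
l(R, P) = -P/(6*R) (l(R, P) = -(P + 0)/(3*(R + R)) = -P/(3*(2*R)) = -P*1/(2*R)/3 = -P/(6*R))
(19453 + G(-198, 24))/(14884 + l(-204, D(-1))) = (19453 + (3 - 212*(-198)))/(14884 - ⅙*6/(-204)) = (19453 + (3 + 41976))/(14884 - ⅙*6*(-1/204)) = (19453 + 41979)/(14884 + 1/204) = 61432/(3036337/204) = 61432*(204/3036337) = 12532128/3036337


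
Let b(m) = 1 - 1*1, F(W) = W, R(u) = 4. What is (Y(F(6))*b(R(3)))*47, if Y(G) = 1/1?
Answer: 0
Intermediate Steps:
b(m) = 0 (b(m) = 1 - 1 = 0)
Y(G) = 1
(Y(F(6))*b(R(3)))*47 = (1*0)*47 = 0*47 = 0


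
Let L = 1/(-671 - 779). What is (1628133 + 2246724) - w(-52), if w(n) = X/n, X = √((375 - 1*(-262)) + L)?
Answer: 3874857 + √53571642/15080 ≈ 3.8749e+6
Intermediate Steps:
L = -1/1450 (L = 1/(-1450) = -1/1450 ≈ -0.00068966)
X = √53571642/290 (X = √((375 - 1*(-262)) - 1/1450) = √((375 + 262) - 1/1450) = √(637 - 1/1450) = √(923649/1450) = √53571642/290 ≈ 25.239)
w(n) = √53571642/(290*n) (w(n) = (√53571642/290)/n = √53571642/(290*n))
(1628133 + 2246724) - w(-52) = (1628133 + 2246724) - √53571642/(290*(-52)) = 3874857 - √53571642*(-1)/(290*52) = 3874857 - (-1)*√53571642/15080 = 3874857 + √53571642/15080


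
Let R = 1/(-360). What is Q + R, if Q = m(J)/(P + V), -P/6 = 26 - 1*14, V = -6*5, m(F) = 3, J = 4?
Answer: -197/6120 ≈ -0.032190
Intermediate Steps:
V = -30
P = -72 (P = -6*(26 - 1*14) = -6*(26 - 14) = -6*12 = -72)
Q = -1/34 (Q = 3/(-72 - 30) = 3/(-102) = 3*(-1/102) = -1/34 ≈ -0.029412)
R = -1/360 ≈ -0.0027778
Q + R = -1/34 - 1/360 = -197/6120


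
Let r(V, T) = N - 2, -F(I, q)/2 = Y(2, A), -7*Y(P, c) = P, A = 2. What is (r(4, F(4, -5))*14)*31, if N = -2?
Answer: -1736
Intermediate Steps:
Y(P, c) = -P/7
F(I, q) = 4/7 (F(I, q) = -(-2)*2/7 = -2*(-2/7) = 4/7)
r(V, T) = -4 (r(V, T) = -2 - 2 = -4)
(r(4, F(4, -5))*14)*31 = -4*14*31 = -56*31 = -1736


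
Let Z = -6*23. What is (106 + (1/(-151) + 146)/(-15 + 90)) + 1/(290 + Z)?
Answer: 37166113/344280 ≈ 107.95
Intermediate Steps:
Z = -138
(106 + (1/(-151) + 146)/(-15 + 90)) + 1/(290 + Z) = (106 + (1/(-151) + 146)/(-15 + 90)) + 1/(290 - 138) = (106 + (-1/151 + 146)/75) + 1/152 = (106 + (22045/151)*(1/75)) + 1/152 = (106 + 4409/2265) + 1/152 = 244499/2265 + 1/152 = 37166113/344280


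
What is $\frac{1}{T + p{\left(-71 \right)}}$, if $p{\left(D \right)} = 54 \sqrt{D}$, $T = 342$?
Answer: $\frac{19}{18000} - \frac{i \sqrt{71}}{6000} \approx 0.0010556 - 0.0014044 i$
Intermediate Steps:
$\frac{1}{T + p{\left(-71 \right)}} = \frac{1}{342 + 54 \sqrt{-71}} = \frac{1}{342 + 54 i \sqrt{71}}$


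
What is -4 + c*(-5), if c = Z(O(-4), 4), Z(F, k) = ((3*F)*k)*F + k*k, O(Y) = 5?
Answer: -1584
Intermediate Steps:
Z(F, k) = k**2 + 3*k*F**2 (Z(F, k) = (3*F*k)*F + k**2 = 3*k*F**2 + k**2 = k**2 + 3*k*F**2)
c = 316 (c = 4*(4 + 3*5**2) = 4*(4 + 3*25) = 4*(4 + 75) = 4*79 = 316)
-4 + c*(-5) = -4 + 316*(-5) = -4 - 1580 = -1584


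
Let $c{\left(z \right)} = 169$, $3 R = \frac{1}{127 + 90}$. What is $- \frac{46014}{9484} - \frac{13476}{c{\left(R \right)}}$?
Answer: $- \frac{67791375}{801398} \approx -84.591$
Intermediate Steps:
$R = \frac{1}{651}$ ($R = \frac{1}{3 \left(127 + 90\right)} = \frac{1}{3 \cdot 217} = \frac{1}{3} \cdot \frac{1}{217} = \frac{1}{651} \approx 0.0015361$)
$- \frac{46014}{9484} - \frac{13476}{c{\left(R \right)}} = - \frac{46014}{9484} - \frac{13476}{169} = \left(-46014\right) \frac{1}{9484} - \frac{13476}{169} = - \frac{23007}{4742} - \frac{13476}{169} = - \frac{67791375}{801398}$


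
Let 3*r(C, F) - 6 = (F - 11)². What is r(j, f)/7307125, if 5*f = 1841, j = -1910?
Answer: 3189946/548034375 ≈ 0.0058207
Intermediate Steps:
f = 1841/5 (f = (⅕)*1841 = 1841/5 ≈ 368.20)
r(C, F) = 2 + (-11 + F)²/3 (r(C, F) = 2 + (F - 11)²/3 = 2 + (-11 + F)²/3)
r(j, f)/7307125 = (2 + (-11 + 1841/5)²/3)/7307125 = (2 + (1786/5)²/3)*(1/7307125) = (2 + (⅓)*(3189796/25))*(1/7307125) = (2 + 3189796/75)*(1/7307125) = (3189946/75)*(1/7307125) = 3189946/548034375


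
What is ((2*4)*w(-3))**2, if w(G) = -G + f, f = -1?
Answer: 256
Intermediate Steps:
w(G) = -1 - G (w(G) = -G - 1 = -1 - G)
((2*4)*w(-3))**2 = ((2*4)*(-1 - 1*(-3)))**2 = (8*(-1 + 3))**2 = (8*2)**2 = 16**2 = 256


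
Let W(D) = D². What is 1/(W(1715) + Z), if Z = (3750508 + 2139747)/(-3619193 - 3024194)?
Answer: 6643387/19539690038820 ≈ 3.3999e-7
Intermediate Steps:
Z = -5890255/6643387 (Z = 5890255/(-6643387) = 5890255*(-1/6643387) = -5890255/6643387 ≈ -0.88663)
1/(W(1715) + Z) = 1/(1715² - 5890255/6643387) = 1/(2941225 - 5890255/6643387) = 1/(19539690038820/6643387) = 6643387/19539690038820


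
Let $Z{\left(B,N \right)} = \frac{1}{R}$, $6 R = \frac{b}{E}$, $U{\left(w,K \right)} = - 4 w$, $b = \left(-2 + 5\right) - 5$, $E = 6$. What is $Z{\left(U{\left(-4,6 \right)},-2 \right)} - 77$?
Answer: $-95$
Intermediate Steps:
$b = -2$ ($b = 3 - 5 = -2$)
$R = - \frac{1}{18}$ ($R = \frac{\left(-2\right) \frac{1}{6}}{6} = \frac{1}{6} \left(- \frac{1}{3}\right) = - \frac{1}{18} \approx -0.055556$)
$Z{\left(B,N \right)} = -18$ ($Z{\left(B,N \right)} = \frac{1}{- \frac{1}{18}} = -18$)
$Z{\left(U{\left(-4,6 \right)},-2 \right)} - 77 = -18 - 77 = -95$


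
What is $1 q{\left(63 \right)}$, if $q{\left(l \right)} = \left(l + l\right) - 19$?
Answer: $107$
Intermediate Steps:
$q{\left(l \right)} = -19 + 2 l$ ($q{\left(l \right)} = 2 l - 19 = -19 + 2 l$)
$1 q{\left(63 \right)} = 1 \left(-19 + 2 \cdot 63\right) = 1 \left(-19 + 126\right) = 1 \cdot 107 = 107$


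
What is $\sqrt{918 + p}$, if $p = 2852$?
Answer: $\sqrt{3770} \approx 61.4$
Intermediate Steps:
$\sqrt{918 + p} = \sqrt{918 + 2852} = \sqrt{3770}$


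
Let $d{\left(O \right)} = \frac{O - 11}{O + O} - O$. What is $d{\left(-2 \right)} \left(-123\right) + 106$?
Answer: $- \frac{2159}{4} \approx -539.75$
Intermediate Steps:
$d{\left(O \right)} = - O + \frac{-11 + O}{2 O}$ ($d{\left(O \right)} = \frac{-11 + O}{2 O} - O = - O + \frac{-11 + O}{2 O}$)
$d{\left(-2 \right)} \left(-123\right) + 106 = \left(\frac{1}{2} - -2 - \frac{11}{2 \left(-2\right)}\right) \left(-123\right) + 106 = \left(\frac{1}{2} + 2 - - \frac{11}{4}\right) \left(-123\right) + 106 = \left(\frac{1}{2} + 2 + \frac{11}{4}\right) \left(-123\right) + 106 = \frac{21}{4} \left(-123\right) + 106 = - \frac{2583}{4} + 106 = - \frac{2159}{4}$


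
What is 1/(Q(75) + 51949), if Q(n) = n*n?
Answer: 1/57574 ≈ 1.7369e-5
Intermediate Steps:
Q(n) = n²
1/(Q(75) + 51949) = 1/(75² + 51949) = 1/(5625 + 51949) = 1/57574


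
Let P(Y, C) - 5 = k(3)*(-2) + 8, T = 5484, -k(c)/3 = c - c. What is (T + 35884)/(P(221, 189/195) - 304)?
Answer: -41368/291 ≈ -142.16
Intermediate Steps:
k(c) = 0 (k(c) = -3*(c - c) = -3*0 = 0)
P(Y, C) = 13 (P(Y, C) = 5 + (0*(-2) + 8) = 5 + (0 + 8) = 5 + 8 = 13)
(T + 35884)/(P(221, 189/195) - 304) = (5484 + 35884)/(13 - 304) = 41368/(-291) = 41368*(-1/291) = -41368/291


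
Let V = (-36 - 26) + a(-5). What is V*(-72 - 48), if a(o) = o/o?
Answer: 7320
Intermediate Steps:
a(o) = 1
V = -61 (V = (-36 - 26) + 1 = -62 + 1 = -61)
V*(-72 - 48) = -61*(-72 - 48) = -61*(-120) = 7320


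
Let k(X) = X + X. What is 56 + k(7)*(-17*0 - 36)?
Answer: -448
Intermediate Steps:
k(X) = 2*X
56 + k(7)*(-17*0 - 36) = 56 + (2*7)*(-17*0 - 36) = 56 + 14*(0 - 36) = 56 + 14*(-36) = 56 - 504 = -448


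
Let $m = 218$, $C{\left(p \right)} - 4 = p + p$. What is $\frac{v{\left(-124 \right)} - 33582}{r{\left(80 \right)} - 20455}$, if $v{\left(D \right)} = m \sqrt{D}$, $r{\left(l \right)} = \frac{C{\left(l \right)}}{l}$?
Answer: $\frac{223880}{136353} - \frac{8720 i \sqrt{31}}{409059} \approx 1.6419 - 0.11869 i$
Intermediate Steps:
$C{\left(p \right)} = 4 + 2 p$ ($C{\left(p \right)} = 4 + \left(p + p\right) = 4 + 2 p$)
$r{\left(l \right)} = \frac{4 + 2 l}{l}$
$v{\left(D \right)} = 218 \sqrt{D}$
$\frac{v{\left(-124 \right)} - 33582}{r{\left(80 \right)} - 20455} = \frac{218 \sqrt{-124} - 33582}{\left(2 + \frac{4}{80}\right) - 20455} = \frac{218 \cdot 2 i \sqrt{31} - 33582}{\left(2 + 4 \cdot \frac{1}{80}\right) - 20455} = \frac{436 i \sqrt{31} - 33582}{\left(2 + \frac{1}{20}\right) - 20455} = \frac{-33582 + 436 i \sqrt{31}}{\frac{41}{20} - 20455} = \frac{-33582 + 436 i \sqrt{31}}{- \frac{409059}{20}} = \left(-33582 + 436 i \sqrt{31}\right) \left(- \frac{20}{409059}\right) = \frac{223880}{136353} - \frac{8720 i \sqrt{31}}{409059}$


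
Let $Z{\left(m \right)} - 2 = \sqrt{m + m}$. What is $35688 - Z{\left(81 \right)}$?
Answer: $35686 - 9 \sqrt{2} \approx 35673.0$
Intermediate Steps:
$Z{\left(m \right)} = 2 + \sqrt{2} \sqrt{m}$ ($Z{\left(m \right)} = 2 + \sqrt{m + m} = 2 + \sqrt{2 m} = 2 + \sqrt{2} \sqrt{m}$)
$35688 - Z{\left(81 \right)} = 35688 - \left(2 + \sqrt{2} \sqrt{81}\right) = 35688 - \left(2 + \sqrt{2} \cdot 9\right) = 35688 - \left(2 + 9 \sqrt{2}\right) = 35686 - 9 \sqrt{2}$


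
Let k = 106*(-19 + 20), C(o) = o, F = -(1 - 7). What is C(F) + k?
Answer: 112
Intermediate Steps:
F = 6 (F = -1*(-6) = 6)
k = 106 (k = 106*1 = 106)
C(F) + k = 6 + 106 = 112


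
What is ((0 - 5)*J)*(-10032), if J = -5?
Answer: -250800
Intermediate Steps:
((0 - 5)*J)*(-10032) = ((0 - 5)*(-5))*(-10032) = -5*(-5)*(-10032) = 25*(-10032) = -250800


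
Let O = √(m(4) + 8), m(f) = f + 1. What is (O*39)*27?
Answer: 1053*√13 ≈ 3796.6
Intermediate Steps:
m(f) = 1 + f
O = √13 (O = √((1 + 4) + 8) = √(5 + 8) = √13 ≈ 3.6056)
(O*39)*27 = (√13*39)*27 = (39*√13)*27 = 1053*√13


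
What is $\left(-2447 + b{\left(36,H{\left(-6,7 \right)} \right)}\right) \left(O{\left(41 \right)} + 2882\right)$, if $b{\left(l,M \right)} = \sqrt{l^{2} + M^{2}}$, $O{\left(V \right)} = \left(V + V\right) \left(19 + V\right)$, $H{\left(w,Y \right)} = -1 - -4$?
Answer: $-19091494 + 23406 \sqrt{145} \approx -1.881 \cdot 10^{7}$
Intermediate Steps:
$H{\left(w,Y \right)} = 3$ ($H{\left(w,Y \right)} = -1 + 4 = 3$)
$O{\left(V \right)} = 2 V \left(19 + V\right)$
$b{\left(l,M \right)} = \sqrt{M^{2} + l^{2}}$
$\left(-2447 + b{\left(36,H{\left(-6,7 \right)} \right)}\right) \left(O{\left(41 \right)} + 2882\right) = \left(-2447 + \sqrt{3^{2} + 36^{2}}\right) \left(2 \cdot 41 \left(19 + 41\right) + 2882\right) = \left(-2447 + \sqrt{9 + 1296}\right) \left(2 \cdot 41 \cdot 60 + 2882\right) = \left(-2447 + \sqrt{1305}\right) \left(4920 + 2882\right) = \left(-2447 + 3 \sqrt{145}\right) 7802 = -19091494 + 23406 \sqrt{145}$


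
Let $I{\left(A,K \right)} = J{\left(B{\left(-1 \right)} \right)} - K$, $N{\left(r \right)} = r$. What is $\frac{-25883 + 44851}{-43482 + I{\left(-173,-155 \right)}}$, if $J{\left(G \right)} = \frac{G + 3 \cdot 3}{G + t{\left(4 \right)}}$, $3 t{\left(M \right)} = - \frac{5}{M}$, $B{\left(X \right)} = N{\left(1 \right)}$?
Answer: $- \frac{132776}{303169} \approx -0.43796$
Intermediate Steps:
$B{\left(X \right)} = 1$
$t{\left(M \right)} = - \frac{5}{3 M}$ ($t{\left(M \right)} = \frac{\left(-5\right) \frac{1}{M}}{3} = - \frac{5}{3 M}$)
$J{\left(G \right)} = \frac{9 + G}{- \frac{5}{12} + G}$ ($J{\left(G \right)} = \frac{G + 3 \cdot 3}{G - \frac{5}{3 \cdot 4}} = \frac{G + 9}{G - \frac{5}{12}} = \frac{9 + G}{G - \frac{5}{12}} = \frac{9 + G}{- \frac{5}{12} + G}$)
$I{\left(A,K \right)} = \frac{120}{7} - K$ ($I{\left(A,K \right)} = \frac{12 \left(9 + 1\right)}{-5 + 12 \cdot 1} - K = 12 \frac{1}{-5 + 12} \cdot 10 - K = 12 \cdot \frac{1}{7} \cdot 10 - K = \frac{120}{7} - K$)
$\frac{-25883 + 44851}{-43482 + I{\left(-173,-155 \right)}} = \frac{-25883 + 44851}{-43482 + \left(\frac{120}{7} - -155\right)} = \frac{18968}{-43482 + \left(\frac{120}{7} + 155\right)} = \frac{18968}{-43482 + \frac{1205}{7}} = \frac{18968}{- \frac{303169}{7}} = 18968 \left(- \frac{7}{303169}\right) = - \frac{132776}{303169}$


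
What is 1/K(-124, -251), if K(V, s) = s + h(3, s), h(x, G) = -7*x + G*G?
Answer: 1/62729 ≈ 1.5942e-5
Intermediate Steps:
h(x, G) = G² - 7*x (h(x, G) = -7*x + G² = G² - 7*x)
K(V, s) = -21 + s + s² (K(V, s) = s + (s² - 7*3) = s + (s² - 21) = s + (-21 + s²) = -21 + s + s²)
1/K(-124, -251) = 1/(-21 - 251 + (-251)²) = 1/(-21 - 251 + 63001) = 1/62729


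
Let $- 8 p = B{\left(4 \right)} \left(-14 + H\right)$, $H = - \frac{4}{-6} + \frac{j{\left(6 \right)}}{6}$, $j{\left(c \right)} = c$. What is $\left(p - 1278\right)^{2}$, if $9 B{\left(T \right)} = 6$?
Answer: $\frac{2113332841}{1296} \approx 1.6307 \cdot 10^{6}$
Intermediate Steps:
$B{\left(T \right)} = \frac{2}{3}$ ($B{\left(T \right)} = \frac{1}{9} \cdot 6 = \frac{2}{3}$)
$H = \frac{5}{3}$ ($H = - \frac{4}{-6} + \frac{6}{6} = \left(-4\right) \left(- \frac{1}{6}\right) + 6 \cdot \frac{1}{6} = \frac{2}{3} + 1 = \frac{5}{3} \approx 1.6667$)
$p = \frac{37}{36}$ ($p = - \frac{\frac{2}{3} \left(-14 + \frac{5}{3}\right)}{8} = - \frac{\frac{2}{3} \left(- \frac{37}{3}\right)}{8} = \left(- \frac{1}{8}\right) \left(- \frac{74}{9}\right) = \frac{37}{36} \approx 1.0278$)
$\left(p - 1278\right)^{2} = \left(\frac{37}{36} - 1278\right)^{2} = \left(- \frac{45971}{36}\right)^{2} = \frac{2113332841}{1296}$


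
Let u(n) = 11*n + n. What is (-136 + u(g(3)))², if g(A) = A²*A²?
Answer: 698896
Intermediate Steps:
g(A) = A⁴
u(n) = 12*n
(-136 + u(g(3)))² = (-136 + 12*3⁴)² = (-136 + 12*81)² = (-136 + 972)² = 836² = 698896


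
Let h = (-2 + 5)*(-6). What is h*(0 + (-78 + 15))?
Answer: 1134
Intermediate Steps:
h = -18 (h = 3*(-6) = -18)
h*(0 + (-78 + 15)) = -18*(0 + (-78 + 15)) = -18*(0 - 63) = -18*(-63) = 1134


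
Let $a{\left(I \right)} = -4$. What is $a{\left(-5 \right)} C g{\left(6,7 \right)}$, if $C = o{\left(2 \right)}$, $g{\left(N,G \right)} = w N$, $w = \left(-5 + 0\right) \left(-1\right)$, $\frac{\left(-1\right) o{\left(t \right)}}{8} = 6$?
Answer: $5760$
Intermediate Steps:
$o{\left(t \right)} = -48$ ($o{\left(t \right)} = \left(-8\right) 6 = -48$)
$w = 5$ ($w = \left(-5\right) \left(-1\right) = 5$)
$g{\left(N,G \right)} = 5 N$
$C = -48$
$a{\left(-5 \right)} C g{\left(6,7 \right)} = \left(-4\right) \left(-48\right) 5 \cdot 6 = 192 \cdot 30 = 5760$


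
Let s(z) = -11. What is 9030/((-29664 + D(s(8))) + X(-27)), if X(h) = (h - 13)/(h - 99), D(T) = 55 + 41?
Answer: -284445/931382 ≈ -0.30540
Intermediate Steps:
D(T) = 96
X(h) = (-13 + h)/(-99 + h)
9030/((-29664 + D(s(8))) + X(-27)) = 9030/((-29664 + 96) + (-13 - 27)/(-99 - 27)) = 9030/(-29568 - 40/(-126)) = 9030/(-29568 - 1/126*(-40)) = 9030/(-29568 + 20/63) = 9030/(-1862764/63) = 9030*(-63/1862764) = -284445/931382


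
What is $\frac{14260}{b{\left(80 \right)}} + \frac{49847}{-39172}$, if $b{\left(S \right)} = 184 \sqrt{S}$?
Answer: $- \frac{7121}{5596} + \frac{31 \sqrt{5}}{8} \approx 7.3923$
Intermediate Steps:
$\frac{14260}{b{\left(80 \right)}} + \frac{49847}{-39172} = \frac{14260}{184 \sqrt{80}} + \frac{49847}{-39172} = \frac{14260}{184 \cdot 4 \sqrt{5}} + 49847 \left(- \frac{1}{39172}\right) = \frac{14260}{736 \sqrt{5}} - \frac{7121}{5596} = 14260 \frac{\sqrt{5}}{3680} - \frac{7121}{5596} = \frac{31 \sqrt{5}}{8} - \frac{7121}{5596} = - \frac{7121}{5596} + \frac{31 \sqrt{5}}{8}$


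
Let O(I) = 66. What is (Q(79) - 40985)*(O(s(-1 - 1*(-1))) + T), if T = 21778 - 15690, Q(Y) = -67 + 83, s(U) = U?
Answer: -252123226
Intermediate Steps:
Q(Y) = 16
T = 6088
(Q(79) - 40985)*(O(s(-1 - 1*(-1))) + T) = (16 - 40985)*(66 + 6088) = -40969*6154 = -252123226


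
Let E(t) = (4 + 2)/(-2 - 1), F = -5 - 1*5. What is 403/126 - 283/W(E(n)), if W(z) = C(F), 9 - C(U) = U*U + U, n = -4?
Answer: 7589/1134 ≈ 6.6922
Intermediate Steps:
F = -10 (F = -5 - 5 = -10)
E(t) = -2 (E(t) = 6/(-3) = 6*(-⅓) = -2)
C(U) = 9 - U - U² (C(U) = 9 - (U*U + U) = 9 - (U² + U) = 9 - (U + U²) = 9 + (-U - U²) = 9 - U - U²)
W(z) = -81 (W(z) = 9 - 1*(-10) - 1*(-10)² = 9 + 10 - 1*100 = 9 + 10 - 100 = -81)
403/126 - 283/W(E(n)) = 403/126 - 283/(-81) = 403*(1/126) - 283*(-1/81) = 403/126 + 283/81 = 7589/1134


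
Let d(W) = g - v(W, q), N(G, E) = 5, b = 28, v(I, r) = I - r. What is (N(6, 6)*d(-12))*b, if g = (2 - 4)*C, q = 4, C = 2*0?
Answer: 2240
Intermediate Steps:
C = 0
g = 0 (g = (2 - 4)*0 = -2*0 = 0)
d(W) = 4 - W (d(W) = 0 - (W - 1*4) = 0 - (W - 4) = 0 - (-4 + W) = 0 + (4 - W) = 4 - W)
(N(6, 6)*d(-12))*b = (5*(4 - 1*(-12)))*28 = (5*(4 + 12))*28 = (5*16)*28 = 80*28 = 2240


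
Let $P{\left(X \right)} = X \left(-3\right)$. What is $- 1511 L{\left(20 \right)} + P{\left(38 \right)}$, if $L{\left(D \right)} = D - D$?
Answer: $-114$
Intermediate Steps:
$P{\left(X \right)} = - 3 X$
$L{\left(D \right)} = 0$
$- 1511 L{\left(20 \right)} + P{\left(38 \right)} = \left(-1511\right) 0 - 114 = 0 - 114 = -114$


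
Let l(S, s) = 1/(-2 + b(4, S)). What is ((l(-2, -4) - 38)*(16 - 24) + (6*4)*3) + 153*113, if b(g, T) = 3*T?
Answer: 17666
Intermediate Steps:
l(S, s) = 1/(-2 + 3*S)
((l(-2, -4) - 38)*(16 - 24) + (6*4)*3) + 153*113 = ((1/(-2 + 3*(-2)) - 38)*(16 - 24) + (6*4)*3) + 153*113 = ((1/(-2 - 6) - 38)*(-8) + 24*3) + 17289 = ((1/(-8) - 38)*(-8) + 72) + 17289 = ((-1/8 - 38)*(-8) + 72) + 17289 = (-305/8*(-8) + 72) + 17289 = (305 + 72) + 17289 = 377 + 17289 = 17666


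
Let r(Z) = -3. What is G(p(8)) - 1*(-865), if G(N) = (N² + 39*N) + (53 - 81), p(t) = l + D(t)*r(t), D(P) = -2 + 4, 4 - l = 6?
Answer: 589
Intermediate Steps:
l = -2 (l = 4 - 1*6 = 4 - 6 = -2)
D(P) = 2
p(t) = -8 (p(t) = -2 + 2*(-3) = -2 - 6 = -8)
G(N) = -28 + N² + 39*N (G(N) = (N² + 39*N) - 28 = -28 + N² + 39*N)
G(p(8)) - 1*(-865) = (-28 + (-8)² + 39*(-8)) - 1*(-865) = (-28 + 64 - 312) + 865 = -276 + 865 = 589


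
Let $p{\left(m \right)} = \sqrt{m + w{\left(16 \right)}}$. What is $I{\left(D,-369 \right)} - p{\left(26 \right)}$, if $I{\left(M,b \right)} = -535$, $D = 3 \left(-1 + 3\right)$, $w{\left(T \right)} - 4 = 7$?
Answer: $-535 - \sqrt{37} \approx -541.08$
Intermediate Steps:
$w{\left(T \right)} = 11$ ($w{\left(T \right)} = 4 + 7 = 11$)
$D = 6$ ($D = 3 \cdot 2 = 6$)
$p{\left(m \right)} = \sqrt{11 + m}$ ($p{\left(m \right)} = \sqrt{m + 11} = \sqrt{11 + m}$)
$I{\left(D,-369 \right)} - p{\left(26 \right)} = -535 - \sqrt{11 + 26} = -535 - \sqrt{37}$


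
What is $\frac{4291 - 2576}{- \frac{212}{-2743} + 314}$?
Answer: $\frac{4704245}{861514} \approx 5.4604$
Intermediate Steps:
$\frac{4291 - 2576}{- \frac{212}{-2743} + 314} = \frac{1715}{\left(-212\right) \left(- \frac{1}{2743}\right) + 314} = \frac{1715}{\frac{212}{2743} + 314} = \frac{1715}{\frac{861514}{2743}} = 1715 \cdot \frac{2743}{861514} = \frac{4704245}{861514}$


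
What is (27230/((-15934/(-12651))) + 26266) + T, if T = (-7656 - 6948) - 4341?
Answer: 230569772/7967 ≈ 28941.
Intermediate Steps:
T = -18945 (T = -14604 - 4341 = -18945)
(27230/((-15934/(-12651))) + 26266) + T = (27230/((-15934/(-12651))) + 26266) - 18945 = (27230/((-15934*(-1/12651))) + 26266) - 18945 = (27230/(15934/12651) + 26266) - 18945 = (27230*(12651/15934) + 26266) - 18945 = (172243365/7967 + 26266) - 18945 = 381504587/7967 - 18945 = 230569772/7967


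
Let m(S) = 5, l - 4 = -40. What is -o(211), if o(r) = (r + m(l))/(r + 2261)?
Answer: -9/103 ≈ -0.087379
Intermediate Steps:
l = -36 (l = 4 - 40 = -36)
o(r) = (5 + r)/(2261 + r) (o(r) = (r + 5)/(r + 2261) = (5 + r)/(2261 + r))
-o(211) = -(5 + 211)/(2261 + 211) = -216/2472 = -1*9/103 = -9/103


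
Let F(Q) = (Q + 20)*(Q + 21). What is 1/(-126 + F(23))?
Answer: 1/1766 ≈ 0.00056625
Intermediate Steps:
F(Q) = (20 + Q)*(21 + Q)
1/(-126 + F(23)) = 1/(-126 + (420 + 23² + 41*23)) = 1/(-126 + (420 + 529 + 943)) = 1/(-126 + 1892) = 1/1766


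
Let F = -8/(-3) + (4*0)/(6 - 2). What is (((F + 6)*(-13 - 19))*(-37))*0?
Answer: 0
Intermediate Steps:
F = 8/3 (F = -8*(-1/3) + 0/4 = 8/3 + 0*(1/4) = 8/3 + 0 = 8/3 ≈ 2.6667)
(((F + 6)*(-13 - 19))*(-37))*0 = (((8/3 + 6)*(-13 - 19))*(-37))*0 = (((26/3)*(-32))*(-37))*0 = -832/3*(-37)*0 = (30784/3)*0 = 0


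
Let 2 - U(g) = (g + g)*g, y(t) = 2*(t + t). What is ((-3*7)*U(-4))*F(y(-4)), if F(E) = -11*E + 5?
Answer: 114030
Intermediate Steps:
y(t) = 4*t (y(t) = 2*(2*t) = 4*t)
F(E) = 5 - 11*E
U(g) = 2 - 2*g² (U(g) = 2 - (g + g)*g = 2 - 2*g*g = 2 - 2*g²)
((-3*7)*U(-4))*F(y(-4)) = ((-3*7)*(2 - 2*(-4)²))*(5 - 44*(-4)) = (-21*(2 - 2*16))*(5 - 11*(-16)) = (-21*(2 - 32))*(5 + 176) = -21*(-30)*181 = 630*181 = 114030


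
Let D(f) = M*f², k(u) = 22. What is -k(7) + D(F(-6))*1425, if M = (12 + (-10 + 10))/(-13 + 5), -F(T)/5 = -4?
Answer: -855022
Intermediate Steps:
F(T) = 20 (F(T) = -5*(-4) = 20)
M = -3/2 (M = (12 + 0)/(-8) = 12*(-⅛) = -3/2 ≈ -1.5000)
D(f) = -3*f²/2
-k(7) + D(F(-6))*1425 = -1*22 - 3/2*20²*1425 = -22 - 3/2*400*1425 = -22 - 600*1425 = -22 - 855000 = -855022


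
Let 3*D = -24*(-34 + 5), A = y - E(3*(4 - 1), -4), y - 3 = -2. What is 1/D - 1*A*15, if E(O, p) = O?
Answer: 27841/232 ≈ 120.00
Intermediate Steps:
y = 1 (y = 3 - 2 = 1)
A = -8 (A = 1 - 3*(4 - 1) = 1 - 3*3 = 1 - 1*9 = 1 - 9 = -8)
D = 232 (D = (-24*(-34 + 5))/3 = (-24*(-29))/3 = (⅓)*696 = 232)
1/D - 1*A*15 = 1/232 - 1*(-8)*15 = 1/232 - (-8)*15 = 1/232 - 1*(-120) = 1/232 + 120 = 27841/232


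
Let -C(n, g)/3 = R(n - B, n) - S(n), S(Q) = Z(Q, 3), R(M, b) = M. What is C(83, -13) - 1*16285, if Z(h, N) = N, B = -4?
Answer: -16537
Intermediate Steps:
S(Q) = 3
C(n, g) = -3 - 3*n (C(n, g) = -3*((n - 1*(-4)) - 1*3) = -3*((n + 4) - 3) = -3*((4 + n) - 3) = -3*(1 + n) = -3 - 3*n)
C(83, -13) - 1*16285 = (-3 - 3*83) - 1*16285 = (-3 - 249) - 16285 = -252 - 16285 = -16537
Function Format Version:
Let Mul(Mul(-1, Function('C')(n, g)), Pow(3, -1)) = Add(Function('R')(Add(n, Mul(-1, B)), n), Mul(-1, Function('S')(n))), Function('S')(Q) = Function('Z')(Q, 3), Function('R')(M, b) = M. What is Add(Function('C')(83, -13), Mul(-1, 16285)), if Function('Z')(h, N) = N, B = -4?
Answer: -16537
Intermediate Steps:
Function('S')(Q) = 3
Function('C')(n, g) = Add(-3, Mul(-3, n)) (Function('C')(n, g) = Mul(-3, Add(Add(n, Mul(-1, -4)), Mul(-1, 3))) = Mul(-3, Add(Add(n, 4), -3)) = Mul(-3, Add(Add(4, n), -3)) = Mul(-3, Add(1, n)) = Add(-3, Mul(-3, n)))
Add(Function('C')(83, -13), Mul(-1, 16285)) = Add(Add(-3, Mul(-3, 83)), Mul(-1, 16285)) = Add(Add(-3, -249), -16285) = Add(-252, -16285) = -16537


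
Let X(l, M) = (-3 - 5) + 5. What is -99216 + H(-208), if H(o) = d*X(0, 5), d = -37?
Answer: -99105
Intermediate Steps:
X(l, M) = -3 (X(l, M) = -8 + 5 = -3)
H(o) = 111 (H(o) = -37*(-3) = 111)
-99216 + H(-208) = -99216 + 111 = -99105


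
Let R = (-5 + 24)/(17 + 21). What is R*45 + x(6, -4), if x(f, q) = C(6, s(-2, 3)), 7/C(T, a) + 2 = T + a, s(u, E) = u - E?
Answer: 31/2 ≈ 15.500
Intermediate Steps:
R = ½ (R = 19/38 = 19*(1/38) = ½ ≈ 0.50000)
C(T, a) = 7/(-2 + T + a) (C(T, a) = 7/(-2 + (T + a)) = 7/(-2 + T + a))
x(f, q) = -7 (x(f, q) = 7/(-2 + 6 + (-2 - 1*3)) = 7/(-2 + 6 + (-2 - 3)) = 7/(-2 + 6 - 5) = 7/(-1) = 7*(-1) = -7)
R*45 + x(6, -4) = (½)*45 - 7 = 45/2 - 7 = 31/2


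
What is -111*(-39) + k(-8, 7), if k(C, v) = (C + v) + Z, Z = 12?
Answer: 4340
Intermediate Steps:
k(C, v) = 12 + C + v (k(C, v) = (C + v) + 12 = 12 + C + v)
-111*(-39) + k(-8, 7) = -111*(-39) + (12 - 8 + 7) = 4329 + 11 = 4340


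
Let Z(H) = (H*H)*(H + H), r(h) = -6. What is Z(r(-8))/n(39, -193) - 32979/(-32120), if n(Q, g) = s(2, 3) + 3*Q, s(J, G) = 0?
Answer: -1113033/417560 ≈ -2.6656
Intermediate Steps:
n(Q, g) = 3*Q (n(Q, g) = 0 + 3*Q = 3*Q)
Z(H) = 2*H³ (Z(H) = H²*(2*H) = 2*H³)
Z(r(-8))/n(39, -193) - 32979/(-32120) = (2*(-6)³)/((3*39)) - 32979/(-32120) = (2*(-216))/117 - 32979*(-1/32120) = -432*1/117 + 32979/32120 = -48/13 + 32979/32120 = -1113033/417560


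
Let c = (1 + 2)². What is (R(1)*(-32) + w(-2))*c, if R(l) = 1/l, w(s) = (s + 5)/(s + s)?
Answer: -1179/4 ≈ -294.75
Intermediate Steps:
w(s) = (5 + s)/(2*s) (w(s) = (5 + s)/((2*s)) = (5 + s)*(1/(2*s)) = (5 + s)/(2*s))
c = 9 (c = 3² = 9)
(R(1)*(-32) + w(-2))*c = (-32/1 + (½)*(5 - 2)/(-2))*9 = (1*(-32) + (½)*(-½)*3)*9 = (-32 - ¾)*9 = -131/4*9 = -1179/4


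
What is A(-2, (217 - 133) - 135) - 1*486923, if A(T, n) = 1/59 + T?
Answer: -28728574/59 ≈ -4.8693e+5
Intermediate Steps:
A(T, n) = 1/59 + T
A(-2, (217 - 133) - 135) - 1*486923 = (1/59 - 2) - 1*486923 = -117/59 - 486923 = -28728574/59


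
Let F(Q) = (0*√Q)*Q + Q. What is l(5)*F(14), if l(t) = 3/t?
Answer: 42/5 ≈ 8.4000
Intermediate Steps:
F(Q) = Q (F(Q) = 0*Q + Q = 0 + Q = Q)
l(5)*F(14) = (3/5)*14 = (3*(⅕))*14 = (⅗)*14 = 42/5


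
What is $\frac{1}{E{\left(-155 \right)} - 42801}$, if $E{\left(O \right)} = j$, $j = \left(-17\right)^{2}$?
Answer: $- \frac{1}{42512} \approx -2.3523 \cdot 10^{-5}$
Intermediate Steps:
$j = 289$
$E{\left(O \right)} = 289$
$\frac{1}{E{\left(-155 \right)} - 42801} = \frac{1}{289 - 42801} = \frac{1}{-42512} = - \frac{1}{42512}$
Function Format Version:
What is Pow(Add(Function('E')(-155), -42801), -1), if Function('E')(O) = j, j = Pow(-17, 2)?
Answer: Rational(-1, 42512) ≈ -2.3523e-5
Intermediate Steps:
j = 289
Function('E')(O) = 289
Pow(Add(Function('E')(-155), -42801), -1) = Pow(Add(289, -42801), -1) = Pow(-42512, -1) = Rational(-1, 42512)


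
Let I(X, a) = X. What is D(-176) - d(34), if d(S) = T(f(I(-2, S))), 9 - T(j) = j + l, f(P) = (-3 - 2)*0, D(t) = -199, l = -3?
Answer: -211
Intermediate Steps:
f(P) = 0 (f(P) = -5*0 = 0)
T(j) = 12 - j (T(j) = 9 - (j - 3) = 9 - (-3 + j) = 9 + (3 - j) = 12 - j)
d(S) = 12 (d(S) = 12 - 1*0 = 12 + 0 = 12)
D(-176) - d(34) = -199 - 1*12 = -199 - 12 = -211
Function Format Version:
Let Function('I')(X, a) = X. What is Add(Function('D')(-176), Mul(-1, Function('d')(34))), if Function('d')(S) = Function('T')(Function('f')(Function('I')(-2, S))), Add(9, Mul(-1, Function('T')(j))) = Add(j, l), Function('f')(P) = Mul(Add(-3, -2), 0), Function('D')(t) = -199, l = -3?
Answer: -211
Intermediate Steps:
Function('f')(P) = 0 (Function('f')(P) = Mul(-5, 0) = 0)
Function('T')(j) = Add(12, Mul(-1, j)) (Function('T')(j) = Add(9, Mul(-1, Add(j, -3))) = Add(9, Mul(-1, Add(-3, j))) = Add(9, Add(3, Mul(-1, j))) = Add(12, Mul(-1, j)))
Function('d')(S) = 12 (Function('d')(S) = Add(12, Mul(-1, 0)) = Add(12, 0) = 12)
Add(Function('D')(-176), Mul(-1, Function('d')(34))) = Add(-199, Mul(-1, 12)) = Add(-199, -12) = -211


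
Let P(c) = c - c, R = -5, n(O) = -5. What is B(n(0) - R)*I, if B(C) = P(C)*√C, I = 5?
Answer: 0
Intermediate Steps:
P(c) = 0
B(C) = 0 (B(C) = 0*√C = 0)
B(n(0) - R)*I = 0*5 = 0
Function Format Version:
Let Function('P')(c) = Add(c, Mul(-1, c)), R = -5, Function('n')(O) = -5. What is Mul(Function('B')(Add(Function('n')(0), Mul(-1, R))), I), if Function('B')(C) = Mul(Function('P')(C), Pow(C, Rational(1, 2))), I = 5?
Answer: 0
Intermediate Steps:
Function('P')(c) = 0
Function('B')(C) = 0 (Function('B')(C) = Mul(0, Pow(C, Rational(1, 2))) = 0)
Mul(Function('B')(Add(Function('n')(0), Mul(-1, R))), I) = Mul(0, 5) = 0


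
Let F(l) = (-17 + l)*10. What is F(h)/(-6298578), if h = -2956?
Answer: 4955/1049763 ≈ 0.0047201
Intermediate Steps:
F(l) = -170 + 10*l
F(h)/(-6298578) = (-170 + 10*(-2956))/(-6298578) = (-170 - 29560)*(-1/6298578) = -29730*(-1/6298578) = 4955/1049763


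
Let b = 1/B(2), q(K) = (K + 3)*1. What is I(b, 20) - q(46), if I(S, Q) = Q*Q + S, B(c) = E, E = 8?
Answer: 2809/8 ≈ 351.13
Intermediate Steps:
B(c) = 8
q(K) = 3 + K (q(K) = (3 + K)*1 = 3 + K)
b = ⅛ (b = 1/8 = ⅛ ≈ 0.12500)
I(S, Q) = S + Q² (I(S, Q) = Q² + S = S + Q²)
I(b, 20) - q(46) = (⅛ + 20²) - (3 + 46) = (⅛ + 400) - 1*49 = 3201/8 - 49 = 2809/8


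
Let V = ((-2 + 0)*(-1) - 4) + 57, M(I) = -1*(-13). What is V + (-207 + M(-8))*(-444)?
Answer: 86191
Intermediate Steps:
M(I) = 13
V = 55 (V = (-2*(-1) - 4) + 57 = (2 - 4) + 57 = -2 + 57 = 55)
V + (-207 + M(-8))*(-444) = 55 + (-207 + 13)*(-444) = 55 - 194*(-444) = 55 + 86136 = 86191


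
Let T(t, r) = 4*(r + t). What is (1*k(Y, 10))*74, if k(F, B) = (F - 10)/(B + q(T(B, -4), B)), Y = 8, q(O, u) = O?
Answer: -74/17 ≈ -4.3529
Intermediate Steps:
T(t, r) = 4*r + 4*t
k(F, B) = (-10 + F)/(-16 + 5*B) (k(F, B) = (F - 10)/(B + (4*(-4) + 4*B)) = (-10 + F)/(B + (-16 + 4*B)) = (-10 + F)/(-16 + 5*B))
(1*k(Y, 10))*74 = (1*((-10 + 8)/(-16 + 5*10)))*74 = (1*(-2/(-16 + 50)))*74 = (1*(-2/34))*74 = (1*((1/34)*(-2)))*74 = (1*(-1/17))*74 = -1/17*74 = -74/17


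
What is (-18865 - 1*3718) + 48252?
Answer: 25669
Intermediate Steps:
(-18865 - 1*3718) + 48252 = (-18865 - 3718) + 48252 = -22583 + 48252 = 25669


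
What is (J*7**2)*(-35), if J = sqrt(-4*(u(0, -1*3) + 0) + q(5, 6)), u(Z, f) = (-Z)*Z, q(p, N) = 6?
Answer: -1715*sqrt(6) ≈ -4200.9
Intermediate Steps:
u(Z, f) = -Z**2
J = sqrt(6) (J = sqrt(-4*(-1*0**2 + 0) + 6) = sqrt(-4*(-1*0 + 0) + 6) = sqrt(-4*(0 + 0) + 6) = sqrt(-4*0 + 6) = sqrt(0 + 6) = sqrt(6) ≈ 2.4495)
(J*7**2)*(-35) = (sqrt(6)*7**2)*(-35) = (sqrt(6)*49)*(-35) = (49*sqrt(6))*(-35) = -1715*sqrt(6)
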